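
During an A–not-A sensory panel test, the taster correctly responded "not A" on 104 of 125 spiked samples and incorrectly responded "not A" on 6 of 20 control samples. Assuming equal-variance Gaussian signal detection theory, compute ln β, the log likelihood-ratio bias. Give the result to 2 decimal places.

H = 104/125 = 0.8320
FA = 6/20 = 0.3000
z(0.8320) = 0.962, z(0.3000) = -0.524
ln β = −½·[z(H)² − z(FA)²] = −0.5 × (0.925 − 0.275) = -0.325

ln β = -0.33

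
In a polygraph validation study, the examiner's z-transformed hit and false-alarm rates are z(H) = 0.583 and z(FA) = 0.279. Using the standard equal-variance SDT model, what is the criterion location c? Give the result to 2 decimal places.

c = −½·[z(H) + z(FA)] = −½·(0.583 + 0.279) = -0.431

c = -0.43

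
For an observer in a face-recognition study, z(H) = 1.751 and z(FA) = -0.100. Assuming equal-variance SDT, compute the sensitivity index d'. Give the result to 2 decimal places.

d' = 1.85

d' = z(H) − z(FA) = 1.751 − (-0.100) = 1.851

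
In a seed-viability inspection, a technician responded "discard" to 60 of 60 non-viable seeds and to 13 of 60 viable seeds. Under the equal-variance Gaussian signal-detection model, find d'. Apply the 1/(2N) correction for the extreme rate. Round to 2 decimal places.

The hit rate is 60/60 = 1, so apply the 1/(2N) correction: H → 1 − 1/(2·60) = 0.99167.
z(H) = z(0.99167) = 2.394
z(FA) = z(0.21667) = -0.783
d' = 2.394 − (-0.783) = 3.177

d' = 3.18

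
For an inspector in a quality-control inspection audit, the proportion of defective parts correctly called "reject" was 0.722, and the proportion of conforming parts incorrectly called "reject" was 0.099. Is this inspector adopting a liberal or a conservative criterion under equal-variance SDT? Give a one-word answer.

z(H) = 0.589, z(FA) = -1.287
c = −½·(z(H) + z(FA)) = 0.349
c > 0 → conservative criterion (biased toward responding “no”).

conservative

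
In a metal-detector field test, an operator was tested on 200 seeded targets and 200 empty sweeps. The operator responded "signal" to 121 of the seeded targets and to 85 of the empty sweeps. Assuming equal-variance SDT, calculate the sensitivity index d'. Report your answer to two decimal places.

H = 121/200 = 0.6050
FA = 85/200 = 0.4250
z(H) = 0.2663
z(FA) = -0.1891
d' = z(H) − z(FA) = 0.2663 − (-0.1891) = 0.4554

d' = 0.46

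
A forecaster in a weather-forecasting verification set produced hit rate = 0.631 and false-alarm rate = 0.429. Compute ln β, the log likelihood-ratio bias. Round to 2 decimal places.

Φ⁻¹(0.631) = 0.335, Φ⁻¹(0.429) = -0.179
ln β = −½·[z(H)² − z(FA)²] = −0.5 × (0.112 − 0.032) = -0.040

ln β = -0.04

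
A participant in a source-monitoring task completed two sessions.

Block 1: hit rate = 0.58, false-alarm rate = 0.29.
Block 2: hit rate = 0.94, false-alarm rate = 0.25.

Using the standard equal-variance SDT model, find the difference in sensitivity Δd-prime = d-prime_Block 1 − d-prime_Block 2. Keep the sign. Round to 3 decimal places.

Δd-prime = -1.474

Block 1: z(0.58) = 0.2019, z(0.29) = -0.5534, d' = 0.7553
Block 2: z(0.94) = 1.5548, z(0.25) = -0.6745, d' = 2.2293
Δd' = d'_Block 1 − d'_Block 2 = 0.7553 − 2.2293 = -1.4740
Block 2 has the higher sensitivity.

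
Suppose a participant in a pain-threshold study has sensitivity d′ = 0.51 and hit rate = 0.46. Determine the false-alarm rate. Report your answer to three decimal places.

z(hit rate) = z(0.46) = -0.1004
z(FA) = z(H) − d' = -0.1004 − 0.51 = -0.6104
false-alarm rate = Φ(-0.6104) = 0.2708

false-alarm rate = 0.271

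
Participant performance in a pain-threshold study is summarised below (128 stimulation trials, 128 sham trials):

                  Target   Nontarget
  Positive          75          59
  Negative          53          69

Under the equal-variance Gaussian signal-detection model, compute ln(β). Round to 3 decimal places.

ln β = -0.019

H = 75/128 = 0.5859
FA = 59/128 = 0.4609
Φ⁻¹(H) = Φ⁻¹(0.5859) = 0.2170
Φ⁻¹(FA) = Φ⁻¹(0.4609) = -0.0982
ln β = −½·[z(H)² − z(FA)²] = −0.5 × (0.0471 − 0.0096) = -0.01875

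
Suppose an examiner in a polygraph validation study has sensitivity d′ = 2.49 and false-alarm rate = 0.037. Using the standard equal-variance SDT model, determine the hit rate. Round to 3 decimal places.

hit rate = 0.759

z(false-alarm rate) = z(0.037) = -1.7866
z(H) = z(FA) + d' = -1.7866 + 2.49 = 0.7034
hit rate = Φ(0.7034) = 0.7591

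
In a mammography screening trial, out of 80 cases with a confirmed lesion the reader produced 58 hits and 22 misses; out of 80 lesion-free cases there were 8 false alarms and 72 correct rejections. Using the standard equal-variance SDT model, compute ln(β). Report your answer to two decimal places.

ln β = 0.64

H = 58/80 = 0.7250
FA = 8/80 = 0.1000
z(H) = z(0.7250) = 0.598
z(FA) = z(0.1000) = -1.282
ln β = −½·[z(H)² − z(FA)²] = −0.5 × (0.358 − 1.644) = 0.643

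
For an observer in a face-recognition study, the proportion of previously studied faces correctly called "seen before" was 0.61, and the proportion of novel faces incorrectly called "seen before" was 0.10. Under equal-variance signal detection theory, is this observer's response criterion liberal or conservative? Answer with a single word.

conservative

z(H) = 0.279, z(FA) = -1.282
c = −½·(z(H) + z(FA)) = 0.5015
c > 0 → conservative criterion (biased toward responding “no”).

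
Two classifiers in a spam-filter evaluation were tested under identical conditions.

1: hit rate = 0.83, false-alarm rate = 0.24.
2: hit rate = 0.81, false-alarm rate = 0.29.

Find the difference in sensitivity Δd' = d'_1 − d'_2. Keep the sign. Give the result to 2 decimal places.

Δd' = 0.23

1: z(0.83) = 0.954, z(0.24) = -0.706, d' = 1.660
2: z(0.81) = 0.878, z(0.29) = -0.553, d' = 1.431
Δd' = d'_1 − d'_2 = 1.660 − 1.431 = 0.229
1 has the higher sensitivity.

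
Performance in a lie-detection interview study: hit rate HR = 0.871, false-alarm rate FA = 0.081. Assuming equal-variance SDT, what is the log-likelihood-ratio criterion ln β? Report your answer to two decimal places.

z(H) = z(0.871) = 1.131
z(FA) = z(0.081) = -1.398
ln β = −½·[z(H)² − z(FA)²] = −0.5 × (1.279 − 1.954) = 0.3375

ln β = 0.34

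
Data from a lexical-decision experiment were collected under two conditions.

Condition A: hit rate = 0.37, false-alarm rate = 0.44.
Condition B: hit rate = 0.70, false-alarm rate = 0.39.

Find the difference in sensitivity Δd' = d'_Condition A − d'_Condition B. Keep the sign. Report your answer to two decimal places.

Δd' = -0.98

Condition A: z(0.37) = -0.332, z(0.44) = -0.151, d' = -0.181
Condition B: z(0.70) = 0.524, z(0.39) = -0.279, d' = 0.803
Δd' = d'_Condition A − d'_Condition B = -0.181 − 0.803 = -0.984
Condition B has the higher sensitivity.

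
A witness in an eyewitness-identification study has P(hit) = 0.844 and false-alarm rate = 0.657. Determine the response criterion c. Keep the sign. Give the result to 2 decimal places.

c = -0.71

z(H) = 1.0110
z(FA) = 0.4043
c = −½·[z(H) + z(FA)] = −0.5 × (1.0110 + 0.4043) = -0.70765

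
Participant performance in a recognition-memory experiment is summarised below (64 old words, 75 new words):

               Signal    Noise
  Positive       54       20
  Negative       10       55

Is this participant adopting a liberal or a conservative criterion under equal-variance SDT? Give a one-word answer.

liberal

z(H) = 1.010, z(FA) = -0.623
c = −½·(z(H) + z(FA)) = -0.1935
c < 0 → liberal criterion (biased toward responding “yes”).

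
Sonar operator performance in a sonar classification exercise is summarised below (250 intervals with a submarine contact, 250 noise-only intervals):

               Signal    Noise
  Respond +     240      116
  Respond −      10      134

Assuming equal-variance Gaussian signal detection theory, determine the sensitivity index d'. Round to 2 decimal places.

H = 240/250 = 0.9600
FA = 116/250 = 0.4640
z(H) = 1.7507
z(FA) = -0.0904
d' = z(H) − z(FA) = 1.7507 − (-0.0904) = 1.8411

d' = 1.84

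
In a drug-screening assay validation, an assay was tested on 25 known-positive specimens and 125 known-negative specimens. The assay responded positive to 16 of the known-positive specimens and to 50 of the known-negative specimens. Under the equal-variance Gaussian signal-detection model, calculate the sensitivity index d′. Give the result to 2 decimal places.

H = 16/25 = 0.6400
FA = 50/125 = 0.4000
z(H) = z(0.6400) = 0.3585
z(FA) = z(0.4000) = -0.2533
d' = z(H) − z(FA) = 0.3585 − (-0.2533) = 0.6118

d′ = 0.61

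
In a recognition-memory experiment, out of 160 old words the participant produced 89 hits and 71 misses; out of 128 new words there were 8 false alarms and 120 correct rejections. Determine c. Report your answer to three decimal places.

c = 0.696

H = 89/160 = 0.5563
FA = 8/128 = 0.0625
z(H) = 0.1416
z(FA) = -1.5341
c = −½·[z(H) + z(FA)] = −0.5 × (0.1416 + (-1.5341)) = 0.69625
c > 0: the participant has a conservative response bias.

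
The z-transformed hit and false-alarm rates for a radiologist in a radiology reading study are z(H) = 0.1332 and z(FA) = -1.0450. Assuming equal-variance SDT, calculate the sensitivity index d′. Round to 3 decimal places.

d' = z(H) − z(FA) = 0.1332 − (-1.0450) = 1.1782

d′ = 1.178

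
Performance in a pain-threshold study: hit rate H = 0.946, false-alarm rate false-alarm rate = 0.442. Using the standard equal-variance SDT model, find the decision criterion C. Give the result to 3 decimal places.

C = -0.731

Φ⁻¹(H) = Φ⁻¹(0.946) = 1.6072
Φ⁻¹(FA) = Φ⁻¹(0.442) = -0.1459
c = −½·[z(H) + z(FA)] = −0.5 × (1.6072 + (-0.1459)) = -0.73065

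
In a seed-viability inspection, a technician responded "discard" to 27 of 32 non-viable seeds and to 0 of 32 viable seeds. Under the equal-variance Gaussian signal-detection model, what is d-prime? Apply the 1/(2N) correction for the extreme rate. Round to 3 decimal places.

The false-alarm rate is 0/32 = 0, so apply the 1/(2N) correction: FA → 1/(2·32) = 0.01562.
z(H) = z(0.84375) = 1.0100
z(FA) = z(0.01562) = -2.1540
d' = 1.0100 − (-2.1540) = 3.1640

d-prime = 3.164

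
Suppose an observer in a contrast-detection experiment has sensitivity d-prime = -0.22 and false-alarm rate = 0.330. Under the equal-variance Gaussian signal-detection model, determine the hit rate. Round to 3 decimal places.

hit rate = 0.255

z(false-alarm rate) = z(0.330) = -0.4399
z(H) = z(FA) + d' = -0.4399 + (-0.22) = -0.6599
hit rate = Φ(-0.6599) = 0.2547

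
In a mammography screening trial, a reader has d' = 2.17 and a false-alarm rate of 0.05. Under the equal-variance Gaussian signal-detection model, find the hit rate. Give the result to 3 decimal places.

hit rate = 0.700

z(false-alarm rate) = z(0.05) = -1.6449
z(H) = z(FA) + d' = -1.6449 + 2.17 = 0.5251
hit rate = Φ(0.5251) = 0.7002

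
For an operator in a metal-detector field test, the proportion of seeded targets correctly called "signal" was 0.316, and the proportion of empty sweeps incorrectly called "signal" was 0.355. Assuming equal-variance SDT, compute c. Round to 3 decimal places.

Φ⁻¹(H) = Φ⁻¹(0.316) = -0.4789
Φ⁻¹(FA) = Φ⁻¹(0.355) = -0.3719
c = −½·[z(H) + z(FA)] = −0.5 × (-0.4789 + (-0.3719)) = 0.4254
c > 0: the operator has a conservative response bias.

c = 0.425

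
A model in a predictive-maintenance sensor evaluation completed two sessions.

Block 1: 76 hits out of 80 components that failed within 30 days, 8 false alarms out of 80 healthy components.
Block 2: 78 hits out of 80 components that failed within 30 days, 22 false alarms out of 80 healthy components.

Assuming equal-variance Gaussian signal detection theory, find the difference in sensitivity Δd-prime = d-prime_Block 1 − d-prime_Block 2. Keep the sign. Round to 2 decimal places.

Δd-prime = 0.37

Block 1: z(0.9500) = 1.645, z(0.1000) = -1.282, d' = 2.927
Block 2: z(0.9750) = 1.960, z(0.2750) = -0.598, d' = 2.558
Δd' = d'_Block 1 − d'_Block 2 = 2.927 − 2.558 = 0.369
Block 1 has the higher sensitivity.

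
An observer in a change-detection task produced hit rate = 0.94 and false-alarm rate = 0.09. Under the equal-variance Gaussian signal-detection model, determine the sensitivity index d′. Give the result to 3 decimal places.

d′ = 2.896

z(H) = z(0.94) = 1.5548
z(FA) = z(0.09) = -1.3408
d' = z(H) − z(FA) = 1.5548 − (-1.3408) = 2.8956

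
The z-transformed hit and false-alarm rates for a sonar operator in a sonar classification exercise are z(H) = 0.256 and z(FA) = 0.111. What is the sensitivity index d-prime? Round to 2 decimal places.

d-prime = 0.15

d' = z(H) − z(FA) = 0.256 − 0.111 = 0.145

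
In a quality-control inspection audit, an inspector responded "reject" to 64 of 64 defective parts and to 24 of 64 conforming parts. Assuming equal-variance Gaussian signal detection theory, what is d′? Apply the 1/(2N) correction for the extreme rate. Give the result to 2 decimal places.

d′ = 2.74

The hit rate is 64/64 = 1, so apply the 1/(2N) correction: H → 1 − 1/(2·64) = 0.99219.
z(H) = z(0.99219) = 2.418
z(FA) = z(0.37500) = -0.319
d' = 2.418 − (-0.319) = 2.737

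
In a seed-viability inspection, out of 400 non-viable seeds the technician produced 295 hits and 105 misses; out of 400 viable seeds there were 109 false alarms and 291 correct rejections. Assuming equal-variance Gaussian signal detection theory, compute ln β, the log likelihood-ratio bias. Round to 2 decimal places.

ln β = -0.02

H = 295/400 = 0.7375
FA = 109/400 = 0.2725
z(H) = z(0.7375) = 0.636
z(FA) = z(0.2725) = -0.605
ln β = −½·[z(H)² − z(FA)²] = −0.5 × (0.404 − 0.366) = -0.019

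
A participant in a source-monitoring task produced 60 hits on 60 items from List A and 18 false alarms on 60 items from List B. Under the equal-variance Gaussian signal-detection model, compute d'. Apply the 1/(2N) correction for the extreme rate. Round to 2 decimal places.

The hit rate is 60/60 = 1, so apply the 1/(2N) correction: H → 1 − 1/(2·60) = 0.99167.
z(H) = z(0.99167) = 2.394
z(FA) = z(0.30000) = -0.524
d' = 2.394 − (-0.524) = 2.918

d' = 2.92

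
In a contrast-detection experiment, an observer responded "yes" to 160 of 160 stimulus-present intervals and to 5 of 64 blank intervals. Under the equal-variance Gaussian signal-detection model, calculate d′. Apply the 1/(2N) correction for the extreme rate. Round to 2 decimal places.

The hit rate is 160/160 = 1, so apply the 1/(2N) correction: H → 1 − 1/(2·160) = 0.99687.
z(H) = z(0.99687) = 2.734
z(FA) = z(0.07812) = -1.418
d' = 2.734 − (-1.418) = 4.152

d′ = 4.15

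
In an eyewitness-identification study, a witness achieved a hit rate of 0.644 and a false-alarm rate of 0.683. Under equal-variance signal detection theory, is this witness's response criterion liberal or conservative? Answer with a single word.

liberal

z(H) = 0.369, z(FA) = 0.476
c = −½·(z(H) + z(FA)) = -0.4225
c < 0 → liberal criterion (biased toward responding “yes”).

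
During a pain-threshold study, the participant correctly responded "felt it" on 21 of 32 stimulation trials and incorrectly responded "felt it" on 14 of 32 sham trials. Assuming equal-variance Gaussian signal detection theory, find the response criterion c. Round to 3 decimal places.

H = 21/32 = 0.6562
FA = 14/32 = 0.4375
z(0.6562) = 0.4021, z(0.4375) = -0.1573
c = −½·[z(H) + z(FA)] = −0.5 × (0.4021 + (-0.1573)) = -0.1224

c = -0.122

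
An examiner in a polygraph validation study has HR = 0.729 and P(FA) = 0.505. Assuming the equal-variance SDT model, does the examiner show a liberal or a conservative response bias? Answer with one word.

liberal

z(H) = 0.610, z(FA) = 0.013
c = −½·(z(H) + z(FA)) = -0.3115
c < 0 → liberal criterion (biased toward responding “yes”).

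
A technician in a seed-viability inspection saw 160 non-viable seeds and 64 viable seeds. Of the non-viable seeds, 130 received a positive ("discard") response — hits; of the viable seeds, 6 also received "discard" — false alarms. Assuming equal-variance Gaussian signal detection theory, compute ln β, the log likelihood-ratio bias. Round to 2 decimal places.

H = 130/160 = 0.8125
FA = 6/64 = 0.0938
Φ⁻¹(H) = 0.887
Φ⁻¹(FA) = -1.318
ln β = −½·[z(H)² − z(FA)²] = −0.5 × (0.787 − 1.737) = 0.475

ln β = 0.48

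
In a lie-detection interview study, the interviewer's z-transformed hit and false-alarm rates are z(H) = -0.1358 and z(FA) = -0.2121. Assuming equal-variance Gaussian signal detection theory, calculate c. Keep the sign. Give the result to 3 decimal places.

c = −½·[z(H) + z(FA)] = −½·(-0.1358 + (-0.2121)) = 0.17395

c = 0.174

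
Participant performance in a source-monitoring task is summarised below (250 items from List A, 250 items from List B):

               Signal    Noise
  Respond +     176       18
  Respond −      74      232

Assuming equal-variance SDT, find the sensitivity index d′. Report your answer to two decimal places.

d′ = 2.00

H = 176/250 = 0.7040
FA = 18/250 = 0.0720
z(H) = z(0.7040) = 0.536
z(FA) = z(0.0720) = -1.461
d' = z(H) − z(FA) = 0.536 − (-1.461) = 1.997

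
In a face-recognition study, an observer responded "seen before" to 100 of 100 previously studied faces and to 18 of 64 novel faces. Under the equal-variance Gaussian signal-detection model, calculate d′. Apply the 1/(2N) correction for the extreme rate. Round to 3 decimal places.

The hit rate is 100/100 = 1, so apply the 1/(2N) correction: H → 1 − 1/(2·100) = 0.99500.
z(H) = z(0.99500) = 2.5758
z(FA) = z(0.28125) = -0.5791
d' = 2.5758 − (-0.5791) = 3.1549

d′ = 3.155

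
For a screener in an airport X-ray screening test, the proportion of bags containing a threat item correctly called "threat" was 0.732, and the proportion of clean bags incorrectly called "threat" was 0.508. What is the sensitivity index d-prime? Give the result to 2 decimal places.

d-prime = 0.60

z(H) = z(0.732) = 0.6189
z(FA) = z(0.508) = 0.0201
d' = z(H) − z(FA) = 0.6189 − 0.0201 = 0.5988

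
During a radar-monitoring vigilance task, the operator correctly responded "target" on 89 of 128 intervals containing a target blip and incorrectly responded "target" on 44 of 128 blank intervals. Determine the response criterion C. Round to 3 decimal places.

H = 89/128 = 0.6953
FA = 44/128 = 0.3438
z(H) = z(0.6953) = 0.5109
z(FA) = z(0.3438) = -0.4021
c = −½·[z(H) + z(FA)] = −0.5 × (0.5109 + (-0.4021)) = -0.0544
c < 0: the operator has a liberal response bias.

C = -0.054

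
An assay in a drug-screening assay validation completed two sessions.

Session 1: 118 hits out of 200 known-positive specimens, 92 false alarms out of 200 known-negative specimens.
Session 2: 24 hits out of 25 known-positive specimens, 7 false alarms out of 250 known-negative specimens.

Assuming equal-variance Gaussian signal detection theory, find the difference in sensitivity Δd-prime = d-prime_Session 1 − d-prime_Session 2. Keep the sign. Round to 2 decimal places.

Δd-prime = -3.33

Session 1: z(0.5900) = 0.228, z(0.4600) = -0.100, d' = 0.328
Session 2: z(0.9600) = 1.751, z(0.0280) = -1.911, d' = 3.662
Δd' = d'_Session 1 − d'_Session 2 = 0.328 − 3.662 = -3.334
Session 2 has the higher sensitivity.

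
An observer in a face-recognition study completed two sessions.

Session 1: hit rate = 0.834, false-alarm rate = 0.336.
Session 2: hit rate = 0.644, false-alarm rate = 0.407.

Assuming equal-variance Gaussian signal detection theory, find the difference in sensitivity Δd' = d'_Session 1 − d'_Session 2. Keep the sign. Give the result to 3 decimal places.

Δd' = 0.789

Session 1: z(0.834) = 0.9701, z(0.336) = -0.4234, d' = 1.3935
Session 2: z(0.644) = 0.3692, z(0.407) = -0.2353, d' = 0.6045
Δd' = d'_Session 1 − d'_Session 2 = 1.3935 − 0.6045 = 0.7890
Session 1 has the higher sensitivity.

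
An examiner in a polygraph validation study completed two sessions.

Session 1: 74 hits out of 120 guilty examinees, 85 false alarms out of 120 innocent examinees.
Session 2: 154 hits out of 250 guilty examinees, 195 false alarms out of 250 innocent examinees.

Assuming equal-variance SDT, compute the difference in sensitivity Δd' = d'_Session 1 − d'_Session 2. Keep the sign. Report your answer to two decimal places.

Δd' = 0.23

Session 1: z(0.6167) = 0.297, z(0.7083) = 0.548, d' = -0.251
Session 2: z(0.6160) = 0.295, z(0.7800) = 0.772, d' = -0.477
Δd' = d'_Session 1 − d'_Session 2 = -0.251 − (-0.477) = 0.226
Session 1 has the higher sensitivity.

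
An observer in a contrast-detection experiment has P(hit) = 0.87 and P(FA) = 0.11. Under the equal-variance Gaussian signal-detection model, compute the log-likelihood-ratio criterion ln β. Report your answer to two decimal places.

Φ⁻¹(H) = 1.126
Φ⁻¹(FA) = -1.227
ln β = −½·[z(H)² − z(FA)²] = −0.5 × (1.268 − 1.506) = 0.119

ln β = 0.12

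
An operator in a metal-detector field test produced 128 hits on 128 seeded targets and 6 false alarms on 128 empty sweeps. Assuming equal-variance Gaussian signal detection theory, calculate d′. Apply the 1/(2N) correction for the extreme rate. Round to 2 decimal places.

d′ = 4.34

The hit rate is 128/128 = 1, so apply the 1/(2N) correction: H → 1 − 1/(2·128) = 0.99609.
z(H) = z(0.99609) = 2.660
z(FA) = z(0.04688) = -1.676
d' = 2.660 − (-1.676) = 4.336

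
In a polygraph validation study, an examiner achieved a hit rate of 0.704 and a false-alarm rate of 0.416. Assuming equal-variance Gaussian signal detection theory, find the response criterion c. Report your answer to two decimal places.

c = -0.16

z(0.704) = 0.5359, z(0.416) = -0.2121
c = −½·[z(H) + z(FA)] = −0.5 × (0.5359 + (-0.2121)) = -0.1619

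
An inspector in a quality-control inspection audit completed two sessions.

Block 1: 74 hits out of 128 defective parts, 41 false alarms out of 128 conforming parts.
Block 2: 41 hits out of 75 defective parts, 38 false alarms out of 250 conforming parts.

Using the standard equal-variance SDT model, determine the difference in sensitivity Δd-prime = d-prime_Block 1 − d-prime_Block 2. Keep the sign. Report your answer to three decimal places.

Block 1: z(0.5781) = 0.1970, z(0.3203) = -0.4669, d' = 0.6639
Block 2: z(0.5467) = 0.1173, z(0.1520) = -1.0279, d' = 1.1452
Δd' = d'_Block 1 − d'_Block 2 = 0.6639 − 1.1452 = -0.4813
Block 2 has the higher sensitivity.

Δd-prime = -0.481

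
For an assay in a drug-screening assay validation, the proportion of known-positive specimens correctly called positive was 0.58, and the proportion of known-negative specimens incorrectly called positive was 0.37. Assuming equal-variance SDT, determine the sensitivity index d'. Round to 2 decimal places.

d' = 0.53

z(H) = z(0.58) = 0.2019
z(FA) = z(0.37) = -0.3319
d' = z(H) − z(FA) = 0.2019 − (-0.3319) = 0.5338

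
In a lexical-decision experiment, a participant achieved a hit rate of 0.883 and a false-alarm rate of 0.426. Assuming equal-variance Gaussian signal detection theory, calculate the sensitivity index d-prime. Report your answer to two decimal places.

z(H) = 1.1901
z(FA) = -0.1866
d' = z(H) − z(FA) = 1.1901 − (-0.1866) = 1.3767

d-prime = 1.38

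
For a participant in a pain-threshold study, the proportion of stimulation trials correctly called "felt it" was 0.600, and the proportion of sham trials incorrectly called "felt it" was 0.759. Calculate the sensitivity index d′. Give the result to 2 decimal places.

Φ⁻¹(H) = Φ⁻¹(0.600) = 0.2533
Φ⁻¹(FA) = Φ⁻¹(0.759) = 0.7031
d' = z(H) − z(FA) = 0.2533 − 0.7031 = -0.4498

d′ = -0.45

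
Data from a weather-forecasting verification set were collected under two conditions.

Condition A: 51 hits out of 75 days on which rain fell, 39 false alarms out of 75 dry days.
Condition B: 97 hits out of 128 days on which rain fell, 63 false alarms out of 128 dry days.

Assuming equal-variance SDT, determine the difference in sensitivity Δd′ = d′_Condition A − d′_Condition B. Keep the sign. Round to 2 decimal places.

Δd′ = -0.30

Condition A: z(0.6800) = 0.468, z(0.5200) = 0.050, d' = 0.418
Condition B: z(0.7578) = 0.699, z(0.4922) = -0.020, d' = 0.719
Δd' = d'_Condition A − d'_Condition B = 0.418 − 0.719 = -0.301
Condition B has the higher sensitivity.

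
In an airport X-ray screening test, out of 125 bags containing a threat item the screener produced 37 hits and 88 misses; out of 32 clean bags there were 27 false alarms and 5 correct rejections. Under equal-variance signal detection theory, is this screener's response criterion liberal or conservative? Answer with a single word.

z(H) = -0.536, z(FA) = 1.010
c = −½·(z(H) + z(FA)) = -0.237
c < 0 → liberal criterion (biased toward responding “yes”).

liberal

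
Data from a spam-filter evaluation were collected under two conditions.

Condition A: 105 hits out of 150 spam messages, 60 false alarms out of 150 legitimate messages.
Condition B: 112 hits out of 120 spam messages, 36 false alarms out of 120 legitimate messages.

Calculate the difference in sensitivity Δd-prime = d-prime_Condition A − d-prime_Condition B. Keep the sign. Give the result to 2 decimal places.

Δd-prime = -1.25

Condition A: z(0.7000) = 0.524, z(0.4000) = -0.253, d' = 0.777
Condition B: z(0.9333) = 1.501, z(0.3000) = -0.524, d' = 2.025
Δd' = d'_Condition A − d'_Condition B = 0.777 − 2.025 = -1.248
Condition B has the higher sensitivity.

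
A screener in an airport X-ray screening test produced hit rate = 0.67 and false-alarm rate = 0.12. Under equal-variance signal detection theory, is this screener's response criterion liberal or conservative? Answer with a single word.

conservative

z(H) = 0.440, z(FA) = -1.175
c = −½·(z(H) + z(FA)) = 0.3675
c > 0 → conservative criterion (biased toward responding “no”).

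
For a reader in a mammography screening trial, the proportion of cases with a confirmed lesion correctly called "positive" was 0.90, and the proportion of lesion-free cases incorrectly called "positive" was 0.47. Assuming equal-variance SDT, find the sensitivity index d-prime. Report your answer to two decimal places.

d-prime = 1.36

z(H) = 1.282
z(FA) = -0.075
d' = z(H) − z(FA) = 1.282 − (-0.075) = 1.357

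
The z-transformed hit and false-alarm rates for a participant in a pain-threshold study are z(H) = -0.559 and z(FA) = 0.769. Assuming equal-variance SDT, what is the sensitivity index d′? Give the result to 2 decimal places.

d' = z(H) − z(FA) = -0.559 − 0.769 = -1.328

d′ = -1.33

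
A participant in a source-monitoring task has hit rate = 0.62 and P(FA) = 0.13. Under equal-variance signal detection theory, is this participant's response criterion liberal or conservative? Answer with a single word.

conservative

z(H) = 0.305, z(FA) = -1.126
c = −½·(z(H) + z(FA)) = 0.4105
c > 0 → conservative criterion (biased toward responding “no”).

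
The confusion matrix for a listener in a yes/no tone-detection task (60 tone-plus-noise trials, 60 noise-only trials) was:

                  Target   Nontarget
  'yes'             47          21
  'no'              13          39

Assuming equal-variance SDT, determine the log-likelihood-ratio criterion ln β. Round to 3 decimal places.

ln β = -0.233

H = 47/60 = 0.7833
FA = 21/60 = 0.3500
Φ⁻¹(H) = Φ⁻¹(0.7833) = 0.7834
Φ⁻¹(FA) = Φ⁻¹(0.3500) = -0.3853
ln β = −½·[z(H)² − z(FA)²] = −0.5 × (0.6137 − 0.1485) = -0.2326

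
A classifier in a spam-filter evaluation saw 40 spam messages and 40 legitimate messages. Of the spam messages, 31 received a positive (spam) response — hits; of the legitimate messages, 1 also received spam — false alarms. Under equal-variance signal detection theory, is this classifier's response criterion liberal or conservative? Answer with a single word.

conservative

z(H) = 0.755, z(FA) = -1.960
c = −½·(z(H) + z(FA)) = 0.6025
c > 0 → conservative criterion (biased toward responding “no”).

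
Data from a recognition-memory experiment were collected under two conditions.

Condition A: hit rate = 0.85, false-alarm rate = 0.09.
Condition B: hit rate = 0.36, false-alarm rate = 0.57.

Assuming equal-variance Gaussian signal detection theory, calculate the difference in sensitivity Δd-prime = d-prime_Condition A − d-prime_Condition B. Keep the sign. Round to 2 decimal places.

Δd-prime = 2.91

Condition A: z(0.85) = 1.036, z(0.09) = -1.341, d' = 2.377
Condition B: z(0.36) = -0.358, z(0.57) = 0.176, d' = -0.534
Δd' = d'_Condition A − d'_Condition B = 2.377 − (-0.534) = 2.911
Condition A has the higher sensitivity.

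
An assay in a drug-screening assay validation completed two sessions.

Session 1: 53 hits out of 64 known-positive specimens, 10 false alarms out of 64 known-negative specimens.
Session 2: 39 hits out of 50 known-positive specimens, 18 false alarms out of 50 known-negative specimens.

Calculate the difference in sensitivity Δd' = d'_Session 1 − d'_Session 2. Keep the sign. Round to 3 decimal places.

Session 1: z(0.8281) = 0.9467, z(0.1562) = -1.0102, d' = 1.9569
Session 2: z(0.7800) = 0.7722, z(0.3600) = -0.3585, d' = 1.1307
Δd' = d'_Session 1 − d'_Session 2 = 1.9569 − 1.1307 = 0.8262
Session 1 has the higher sensitivity.

Δd' = 0.826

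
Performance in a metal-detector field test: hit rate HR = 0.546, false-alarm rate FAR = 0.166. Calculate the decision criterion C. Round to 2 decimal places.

Φ⁻¹(H) = 0.116
Φ⁻¹(FA) = -0.970
c = −½·[z(H) + z(FA)] = −0.5 × (0.116 + (-0.970)) = 0.427

C = 0.43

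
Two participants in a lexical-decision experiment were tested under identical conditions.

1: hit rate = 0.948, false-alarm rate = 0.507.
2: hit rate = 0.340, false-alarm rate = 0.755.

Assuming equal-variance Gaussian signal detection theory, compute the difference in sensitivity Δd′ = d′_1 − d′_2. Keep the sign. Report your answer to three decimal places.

Δd′ = 2.711

1: z(0.948) = 1.6258, z(0.507) = 0.0175, d' = 1.6083
2: z(0.340) = -0.4125, z(0.755) = 0.6903, d' = -1.1028
Δd' = d'_1 − d'_2 = 1.6083 − (-1.1028) = 2.7111
1 has the higher sensitivity.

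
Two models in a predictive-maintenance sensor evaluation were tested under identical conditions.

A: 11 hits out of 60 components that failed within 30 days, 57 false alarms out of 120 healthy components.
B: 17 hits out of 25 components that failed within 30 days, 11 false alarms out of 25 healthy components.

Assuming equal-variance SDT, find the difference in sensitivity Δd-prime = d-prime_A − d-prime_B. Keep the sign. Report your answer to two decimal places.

Δd-prime = -1.46

A: z(0.1833) = -0.903, z(0.4750) = -0.063, d' = -0.840
B: z(0.6800) = 0.468, z(0.4400) = -0.151, d' = 0.619
Δd' = d'_A − d'_B = -0.840 − 0.619 = -1.459
B has the higher sensitivity.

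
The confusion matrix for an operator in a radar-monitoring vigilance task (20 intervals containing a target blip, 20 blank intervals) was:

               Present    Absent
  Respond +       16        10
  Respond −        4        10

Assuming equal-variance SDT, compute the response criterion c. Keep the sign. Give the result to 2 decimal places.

c = -0.42

H = 16/20 = 0.8000
FA = 10/20 = 0.5000
z(H) = 0.842
z(FA) = 0.000
c = −½·[z(H) + z(FA)] = −0.5 × (0.842 + 0.000) = -0.421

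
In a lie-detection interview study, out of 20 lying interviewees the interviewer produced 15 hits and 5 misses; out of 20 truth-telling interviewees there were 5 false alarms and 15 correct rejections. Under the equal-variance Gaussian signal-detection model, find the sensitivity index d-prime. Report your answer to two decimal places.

d-prime = 1.35

H = 15/20 = 0.7500
FA = 5/20 = 0.2500
z(H) = z(0.7500) = 0.6745
z(FA) = z(0.2500) = -0.6745
d' = z(H) − z(FA) = 0.6745 − (-0.6745) = 1.3490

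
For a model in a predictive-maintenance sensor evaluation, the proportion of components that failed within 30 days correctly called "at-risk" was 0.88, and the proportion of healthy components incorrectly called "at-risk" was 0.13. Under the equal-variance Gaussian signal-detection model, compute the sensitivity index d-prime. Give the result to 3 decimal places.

d-prime = 2.301

z(H) = z(0.88) = 1.1750
z(FA) = z(0.13) = -1.1264
d' = z(H) − z(FA) = 1.1750 − (-1.1264) = 2.3014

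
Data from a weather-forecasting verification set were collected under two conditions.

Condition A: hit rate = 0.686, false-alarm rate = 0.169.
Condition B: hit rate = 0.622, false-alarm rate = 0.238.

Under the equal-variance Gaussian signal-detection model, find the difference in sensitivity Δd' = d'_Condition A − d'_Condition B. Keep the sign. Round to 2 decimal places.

Condition A: z(0.686) = 0.485, z(0.169) = -0.958, d' = 1.443
Condition B: z(0.622) = 0.311, z(0.238) = -0.713, d' = 1.024
Δd' = d'_Condition A − d'_Condition B = 1.443 − 1.024 = 0.419
Condition A has the higher sensitivity.

Δd' = 0.42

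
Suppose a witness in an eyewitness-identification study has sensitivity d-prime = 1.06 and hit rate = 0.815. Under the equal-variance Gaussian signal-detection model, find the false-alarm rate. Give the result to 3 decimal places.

z(hit rate) = z(0.815) = 0.8965
z(FA) = z(H) − d' = 0.8965 − 1.06 = -0.1635
false-alarm rate = Φ(-0.1635) = 0.4351

false-alarm rate = 0.435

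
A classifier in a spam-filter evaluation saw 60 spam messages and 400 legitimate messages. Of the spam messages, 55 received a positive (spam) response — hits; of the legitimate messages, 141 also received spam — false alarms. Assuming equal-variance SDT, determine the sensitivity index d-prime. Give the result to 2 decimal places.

d-prime = 1.76

H = 55/60 = 0.9167
FA = 141/400 = 0.3525
Φ⁻¹(H) = Φ⁻¹(0.9167) = 1.383
Φ⁻¹(FA) = Φ⁻¹(0.3525) = -0.379
d' = z(H) − z(FA) = 1.383 − (-0.379) = 1.762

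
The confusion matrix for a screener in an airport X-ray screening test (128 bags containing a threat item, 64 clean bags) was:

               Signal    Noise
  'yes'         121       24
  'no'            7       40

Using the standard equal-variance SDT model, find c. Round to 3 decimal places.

H = 121/128 = 0.9453
FA = 24/64 = 0.3750
z(0.9453) = 1.6009, z(0.3750) = -0.3186
c = −½·[z(H) + z(FA)] = −0.5 × (1.6009 + (-0.3186)) = -0.64115
c < 0: the screener has a liberal response bias.

c = -0.641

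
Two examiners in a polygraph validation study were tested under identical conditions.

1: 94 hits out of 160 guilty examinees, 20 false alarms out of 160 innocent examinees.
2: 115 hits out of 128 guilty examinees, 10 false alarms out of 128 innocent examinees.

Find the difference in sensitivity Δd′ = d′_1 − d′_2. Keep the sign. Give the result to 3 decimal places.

Δd′ = -1.319

1: z(0.5875) = 0.2211, z(0.1250) = -1.1503, d' = 1.3714
2: z(0.8984) = 1.2725, z(0.0781) = -1.4180, d' = 2.6905
Δd' = d'_1 − d'_2 = 1.3714 − 2.6905 = -1.3191
2 has the higher sensitivity.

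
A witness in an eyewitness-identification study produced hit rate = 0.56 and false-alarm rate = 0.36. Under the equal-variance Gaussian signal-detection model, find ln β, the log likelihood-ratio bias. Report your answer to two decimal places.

Φ⁻¹(H) = Φ⁻¹(0.56) = 0.151
Φ⁻¹(FA) = Φ⁻¹(0.36) = -0.358
ln β = −½·[z(H)² − z(FA)²] = −0.5 × (0.023 − 0.128) = 0.0525

ln β = 0.05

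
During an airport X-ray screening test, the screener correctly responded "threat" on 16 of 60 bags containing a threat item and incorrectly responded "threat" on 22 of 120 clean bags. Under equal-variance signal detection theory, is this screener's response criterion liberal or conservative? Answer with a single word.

z(H) = -0.623, z(FA) = -0.903
c = −½·(z(H) + z(FA)) = 0.763
c > 0 → conservative criterion (biased toward responding “no”).

conservative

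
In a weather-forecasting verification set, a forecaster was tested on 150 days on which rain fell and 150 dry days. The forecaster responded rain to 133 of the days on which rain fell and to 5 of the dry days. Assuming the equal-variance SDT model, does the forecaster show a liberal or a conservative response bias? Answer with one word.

conservative

z(H) = 1.209, z(FA) = -1.834
c = −½·(z(H) + z(FA)) = 0.3125
c > 0 → conservative criterion (biased toward responding “no”).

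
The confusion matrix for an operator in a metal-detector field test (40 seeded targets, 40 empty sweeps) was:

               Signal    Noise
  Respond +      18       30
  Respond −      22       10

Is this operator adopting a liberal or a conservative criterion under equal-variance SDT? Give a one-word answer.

liberal

z(H) = -0.126, z(FA) = 0.674
c = −½·(z(H) + z(FA)) = -0.274
c < 0 → liberal criterion (biased toward responding “yes”).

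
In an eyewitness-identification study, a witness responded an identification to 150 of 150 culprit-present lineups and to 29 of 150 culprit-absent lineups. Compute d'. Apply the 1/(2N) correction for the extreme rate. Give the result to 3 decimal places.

The hit rate is 150/150 = 1, so apply the 1/(2N) correction: H → 1 − 1/(2·150) = 0.99667.
z(H) = z(0.99667) = 2.7134
z(FA) = z(0.19333) = -0.8657
d' = 2.7134 − (-0.8657) = 3.5791

d' = 3.579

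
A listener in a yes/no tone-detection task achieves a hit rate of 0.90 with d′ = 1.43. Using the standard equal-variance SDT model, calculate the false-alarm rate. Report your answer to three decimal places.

z(hit rate) = z(0.90) = 1.2816
z(FA) = z(H) − d' = 1.2816 − 1.43 = -0.1484
false-alarm rate = Φ(-0.1484) = 0.4410

false-alarm rate = 0.441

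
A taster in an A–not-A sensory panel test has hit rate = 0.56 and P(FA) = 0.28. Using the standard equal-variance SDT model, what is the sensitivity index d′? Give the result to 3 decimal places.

d′ = 0.734

z(H) = z(0.56) = 0.1510
z(FA) = z(0.28) = -0.5828
d' = z(H) − z(FA) = 0.1510 − (-0.5828) = 0.7338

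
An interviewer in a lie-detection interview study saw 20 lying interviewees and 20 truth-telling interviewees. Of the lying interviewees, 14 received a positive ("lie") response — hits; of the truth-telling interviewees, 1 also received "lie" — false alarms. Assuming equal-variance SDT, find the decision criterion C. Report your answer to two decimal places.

H = 14/20 = 0.7000
FA = 1/20 = 0.0500
Φ⁻¹(H) = 0.5244
Φ⁻¹(FA) = -1.6449
c = −½·[z(H) + z(FA)] = −0.5 × (0.5244 + (-1.6449)) = 0.56025
c > 0: the interviewer has a conservative response bias.

C = 0.56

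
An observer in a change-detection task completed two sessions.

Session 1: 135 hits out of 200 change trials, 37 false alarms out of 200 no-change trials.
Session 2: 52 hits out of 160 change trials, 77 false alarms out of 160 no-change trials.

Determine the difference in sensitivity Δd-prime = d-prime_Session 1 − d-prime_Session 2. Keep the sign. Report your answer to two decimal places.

Session 1: z(0.6750) = 0.454, z(0.1850) = -0.896, d' = 1.350
Session 2: z(0.3250) = -0.454, z(0.4813) = -0.047, d' = -0.407
Δd' = d'_Session 1 − d'_Session 2 = 1.350 − (-0.407) = 1.757
Session 1 has the higher sensitivity.

Δd-prime = 1.76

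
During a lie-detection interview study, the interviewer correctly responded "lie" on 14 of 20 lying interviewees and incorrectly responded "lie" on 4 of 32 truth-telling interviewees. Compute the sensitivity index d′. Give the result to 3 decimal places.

d′ = 1.675

H = 14/20 = 0.7000
FA = 4/32 = 0.1250
z(H) = z(0.7000) = 0.5244
z(FA) = z(0.1250) = -1.1503
d' = z(H) − z(FA) = 0.5244 − (-1.1503) = 1.6747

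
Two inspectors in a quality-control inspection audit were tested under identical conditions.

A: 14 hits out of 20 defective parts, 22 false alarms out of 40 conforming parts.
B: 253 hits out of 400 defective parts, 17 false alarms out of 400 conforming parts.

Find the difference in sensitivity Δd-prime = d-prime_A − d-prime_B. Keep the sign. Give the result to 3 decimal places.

Δd-prime = -1.662

A: z(0.7000) = 0.5244, z(0.5500) = 0.1257, d' = 0.3987
B: z(0.6325) = 0.3385, z(0.0425) = -1.7224, d' = 2.0609
Δd' = d'_A − d'_B = 0.3987 − 2.0609 = -1.6622
B has the higher sensitivity.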